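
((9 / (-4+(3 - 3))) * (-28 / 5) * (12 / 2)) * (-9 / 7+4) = 1026 / 5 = 205.20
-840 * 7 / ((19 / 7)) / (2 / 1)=-20580 / 19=-1083.16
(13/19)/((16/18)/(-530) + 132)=31005/5981504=0.01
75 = 75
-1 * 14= -14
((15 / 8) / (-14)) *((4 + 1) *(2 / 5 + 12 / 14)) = -165 / 196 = -0.84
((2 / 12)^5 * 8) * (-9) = -1 / 108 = -0.01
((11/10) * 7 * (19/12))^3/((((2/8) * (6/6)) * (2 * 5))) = 3131359847/4320000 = 724.85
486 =486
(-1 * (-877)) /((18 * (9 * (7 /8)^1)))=3508 /567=6.19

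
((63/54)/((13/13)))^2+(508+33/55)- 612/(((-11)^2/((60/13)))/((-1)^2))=137780789/283140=486.62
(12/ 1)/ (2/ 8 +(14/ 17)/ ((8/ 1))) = 34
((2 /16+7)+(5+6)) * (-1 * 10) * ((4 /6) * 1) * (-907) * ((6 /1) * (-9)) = -5918175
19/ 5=3.80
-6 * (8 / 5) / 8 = -6 / 5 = -1.20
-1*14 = -14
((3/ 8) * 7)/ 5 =21/ 40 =0.52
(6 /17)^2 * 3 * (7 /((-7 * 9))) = -12 /289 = -0.04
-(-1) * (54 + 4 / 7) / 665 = 382 / 4655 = 0.08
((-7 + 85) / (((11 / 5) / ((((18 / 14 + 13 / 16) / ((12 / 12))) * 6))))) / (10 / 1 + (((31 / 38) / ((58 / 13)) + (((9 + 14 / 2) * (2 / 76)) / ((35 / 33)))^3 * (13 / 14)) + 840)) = 390809765653125 / 744448076780287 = 0.52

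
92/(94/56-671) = -2576/18741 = -0.14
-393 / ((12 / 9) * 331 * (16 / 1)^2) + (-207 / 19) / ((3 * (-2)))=1.81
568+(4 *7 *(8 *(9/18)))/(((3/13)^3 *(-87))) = 1088168/2349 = 463.25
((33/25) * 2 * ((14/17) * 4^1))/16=231/425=0.54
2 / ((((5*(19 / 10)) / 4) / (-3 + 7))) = 64 / 19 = 3.37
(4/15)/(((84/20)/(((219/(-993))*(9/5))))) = -292/11585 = -0.03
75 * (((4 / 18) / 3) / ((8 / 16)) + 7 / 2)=273.61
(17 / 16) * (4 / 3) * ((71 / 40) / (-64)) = -1207 / 30720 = -0.04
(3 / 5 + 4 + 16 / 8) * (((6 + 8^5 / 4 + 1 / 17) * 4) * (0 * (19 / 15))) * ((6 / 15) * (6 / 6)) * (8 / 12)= 0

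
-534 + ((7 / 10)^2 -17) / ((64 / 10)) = -343411 / 640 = -536.58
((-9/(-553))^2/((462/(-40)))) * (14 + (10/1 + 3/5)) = -13284/23547293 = -0.00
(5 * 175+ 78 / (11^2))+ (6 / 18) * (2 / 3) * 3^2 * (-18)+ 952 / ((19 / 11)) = 3197455 / 2299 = 1390.80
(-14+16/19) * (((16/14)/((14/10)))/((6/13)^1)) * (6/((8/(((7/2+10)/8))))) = -219375/7448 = -29.45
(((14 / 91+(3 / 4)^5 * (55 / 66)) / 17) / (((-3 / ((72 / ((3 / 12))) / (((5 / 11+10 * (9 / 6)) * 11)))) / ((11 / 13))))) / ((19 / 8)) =-308913 / 74238320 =-0.00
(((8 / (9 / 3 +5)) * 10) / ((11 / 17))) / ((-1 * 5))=-34 / 11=-3.09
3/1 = 3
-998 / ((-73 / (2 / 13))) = 1996 / 949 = 2.10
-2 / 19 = -0.11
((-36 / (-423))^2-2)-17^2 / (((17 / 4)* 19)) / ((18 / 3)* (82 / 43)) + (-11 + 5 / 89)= -6087510259 / 459456537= -13.25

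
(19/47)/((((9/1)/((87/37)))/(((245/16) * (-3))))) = -134995/27824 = -4.85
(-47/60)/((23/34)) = -799/690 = -1.16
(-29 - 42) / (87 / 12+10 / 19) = -9.13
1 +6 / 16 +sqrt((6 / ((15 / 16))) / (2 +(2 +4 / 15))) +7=9.60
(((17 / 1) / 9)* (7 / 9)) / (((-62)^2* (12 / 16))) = 119 / 233523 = 0.00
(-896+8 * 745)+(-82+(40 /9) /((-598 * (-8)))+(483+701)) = 33185417 /5382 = 6166.00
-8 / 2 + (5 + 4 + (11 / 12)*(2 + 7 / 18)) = 1553 / 216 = 7.19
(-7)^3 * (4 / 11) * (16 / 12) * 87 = -159152 / 11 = -14468.36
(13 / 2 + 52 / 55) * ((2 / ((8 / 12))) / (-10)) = -2457 / 1100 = -2.23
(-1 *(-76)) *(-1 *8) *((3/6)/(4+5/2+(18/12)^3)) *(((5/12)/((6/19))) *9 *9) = -259920/79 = -3290.13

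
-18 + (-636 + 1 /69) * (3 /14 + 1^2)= -109057 /138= -790.27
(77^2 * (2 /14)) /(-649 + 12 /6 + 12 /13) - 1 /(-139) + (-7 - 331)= -396123948 /1167461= -339.30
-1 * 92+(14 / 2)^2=-43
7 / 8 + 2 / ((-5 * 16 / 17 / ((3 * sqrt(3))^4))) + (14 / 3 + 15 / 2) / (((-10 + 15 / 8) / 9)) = -83831 / 260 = -322.43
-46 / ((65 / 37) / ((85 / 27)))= -28934 / 351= -82.43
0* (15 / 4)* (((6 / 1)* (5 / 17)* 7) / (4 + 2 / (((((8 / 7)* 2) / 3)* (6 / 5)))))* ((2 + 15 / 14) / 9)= 0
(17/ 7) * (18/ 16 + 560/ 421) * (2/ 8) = 140573/ 94304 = 1.49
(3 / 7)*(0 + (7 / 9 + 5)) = 52 / 21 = 2.48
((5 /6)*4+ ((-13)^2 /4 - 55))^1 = -9.42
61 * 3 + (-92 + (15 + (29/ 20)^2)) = 43241/ 400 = 108.10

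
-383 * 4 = -1532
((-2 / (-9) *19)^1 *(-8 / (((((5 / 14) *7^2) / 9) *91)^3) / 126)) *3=-32832 / 226165496375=-0.00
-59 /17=-3.47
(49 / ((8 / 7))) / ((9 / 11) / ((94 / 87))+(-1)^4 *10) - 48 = -39965 / 908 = -44.01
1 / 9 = 0.11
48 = 48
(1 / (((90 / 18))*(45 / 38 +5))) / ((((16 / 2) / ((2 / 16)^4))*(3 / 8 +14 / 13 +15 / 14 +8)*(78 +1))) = 1729 / 1456399001600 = 0.00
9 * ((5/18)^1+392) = 7061/2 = 3530.50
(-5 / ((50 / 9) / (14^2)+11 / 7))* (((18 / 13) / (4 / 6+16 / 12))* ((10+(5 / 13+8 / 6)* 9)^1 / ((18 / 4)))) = -2919420 / 238459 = -12.24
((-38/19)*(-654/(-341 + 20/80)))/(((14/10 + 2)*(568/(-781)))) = 35970/23171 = 1.55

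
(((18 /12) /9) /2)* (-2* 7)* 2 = -2.33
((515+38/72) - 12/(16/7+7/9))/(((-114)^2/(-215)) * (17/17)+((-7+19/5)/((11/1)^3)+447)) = 1017222426715/768569632668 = 1.32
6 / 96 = 1 / 16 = 0.06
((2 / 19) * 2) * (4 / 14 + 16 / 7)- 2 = -194 / 133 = -1.46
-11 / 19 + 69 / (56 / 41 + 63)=24722 / 50141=0.49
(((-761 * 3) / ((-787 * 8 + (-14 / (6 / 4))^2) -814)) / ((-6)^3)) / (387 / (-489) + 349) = -124043 / 28699569184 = -0.00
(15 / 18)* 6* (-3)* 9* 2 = -270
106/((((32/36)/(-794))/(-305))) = 57757545/2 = 28878772.50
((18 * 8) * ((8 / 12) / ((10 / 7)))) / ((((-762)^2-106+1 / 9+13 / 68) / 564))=115976448 / 1776447205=0.07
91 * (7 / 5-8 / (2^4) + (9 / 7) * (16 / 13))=225.90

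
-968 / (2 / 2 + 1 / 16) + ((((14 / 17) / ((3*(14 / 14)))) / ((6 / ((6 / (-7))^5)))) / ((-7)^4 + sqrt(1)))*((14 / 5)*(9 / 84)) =-223306062088 / 245106085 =-911.06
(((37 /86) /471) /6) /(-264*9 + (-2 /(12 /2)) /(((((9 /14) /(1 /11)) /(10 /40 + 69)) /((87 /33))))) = -13431 /210374864530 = -0.00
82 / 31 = 2.65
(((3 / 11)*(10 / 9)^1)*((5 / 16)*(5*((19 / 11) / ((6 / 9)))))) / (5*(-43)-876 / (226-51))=-415625 / 74537936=-0.01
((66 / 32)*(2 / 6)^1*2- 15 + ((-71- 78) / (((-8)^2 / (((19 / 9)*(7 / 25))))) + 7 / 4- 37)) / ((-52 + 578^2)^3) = -723617 / 536693967389963059200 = -0.00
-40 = -40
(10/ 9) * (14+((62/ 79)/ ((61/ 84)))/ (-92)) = 15504160/ 997533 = 15.54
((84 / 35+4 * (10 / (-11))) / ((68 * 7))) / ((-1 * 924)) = 1 / 355740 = 0.00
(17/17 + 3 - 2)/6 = 1/3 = 0.33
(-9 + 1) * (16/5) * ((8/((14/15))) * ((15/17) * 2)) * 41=-1889280/119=-15876.30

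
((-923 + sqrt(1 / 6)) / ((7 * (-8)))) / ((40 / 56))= 923 / 40-sqrt(6) / 240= 23.06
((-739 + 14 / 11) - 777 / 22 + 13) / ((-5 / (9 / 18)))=16721 / 220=76.00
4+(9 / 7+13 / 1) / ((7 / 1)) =296 / 49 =6.04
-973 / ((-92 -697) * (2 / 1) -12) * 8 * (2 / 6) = 3892 / 2385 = 1.63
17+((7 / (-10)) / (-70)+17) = 3401 / 100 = 34.01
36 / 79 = 0.46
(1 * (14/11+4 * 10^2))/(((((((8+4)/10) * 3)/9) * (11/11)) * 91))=11035/1001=11.02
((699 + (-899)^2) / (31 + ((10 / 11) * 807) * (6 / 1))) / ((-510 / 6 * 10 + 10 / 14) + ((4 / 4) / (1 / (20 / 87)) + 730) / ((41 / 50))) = 44434333020 / 10041694057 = 4.42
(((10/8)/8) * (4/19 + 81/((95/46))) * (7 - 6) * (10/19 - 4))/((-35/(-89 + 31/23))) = -2225124/41515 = -53.60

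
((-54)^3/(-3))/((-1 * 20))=-13122/5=-2624.40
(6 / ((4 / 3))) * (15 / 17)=135 / 34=3.97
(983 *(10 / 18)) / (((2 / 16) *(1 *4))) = 9830 / 9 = 1092.22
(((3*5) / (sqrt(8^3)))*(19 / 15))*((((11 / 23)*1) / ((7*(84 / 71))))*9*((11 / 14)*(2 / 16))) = 489687*sqrt(2) / 16156672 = 0.04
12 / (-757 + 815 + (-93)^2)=12 / 8707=0.00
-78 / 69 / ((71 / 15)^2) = -5850 / 115943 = -0.05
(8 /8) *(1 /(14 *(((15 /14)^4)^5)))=5976303958948914397184 /332525673007965087890625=0.02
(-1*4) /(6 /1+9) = -4 /15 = -0.27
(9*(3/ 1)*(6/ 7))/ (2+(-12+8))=-81/ 7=-11.57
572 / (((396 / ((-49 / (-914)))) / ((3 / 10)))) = 637 / 27420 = 0.02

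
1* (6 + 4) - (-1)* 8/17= 178/17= 10.47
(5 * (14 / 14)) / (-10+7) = -5 / 3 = -1.67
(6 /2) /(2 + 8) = 3 /10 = 0.30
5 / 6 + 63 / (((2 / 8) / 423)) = 639581 / 6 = 106596.83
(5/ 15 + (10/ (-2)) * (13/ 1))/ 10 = -97/ 15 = -6.47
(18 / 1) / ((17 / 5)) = 90 / 17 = 5.29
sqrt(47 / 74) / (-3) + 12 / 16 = 3 / 4 - sqrt(3478) / 222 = 0.48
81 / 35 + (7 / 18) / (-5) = 1409 / 630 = 2.24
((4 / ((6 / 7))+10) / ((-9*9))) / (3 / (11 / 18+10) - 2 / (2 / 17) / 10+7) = -84040 / 2591109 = -0.03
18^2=324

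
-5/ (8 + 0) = -5/ 8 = -0.62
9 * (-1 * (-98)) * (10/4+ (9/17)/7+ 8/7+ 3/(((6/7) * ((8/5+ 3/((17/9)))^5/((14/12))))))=3290.64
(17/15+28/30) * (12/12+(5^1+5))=341/15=22.73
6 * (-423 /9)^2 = 13254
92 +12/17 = 1576/17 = 92.71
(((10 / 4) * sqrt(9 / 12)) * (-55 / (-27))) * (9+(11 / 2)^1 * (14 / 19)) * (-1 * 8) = -136400 * sqrt(3) / 513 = -460.53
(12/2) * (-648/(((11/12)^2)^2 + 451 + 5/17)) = -1370566656/159335489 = -8.60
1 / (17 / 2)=0.12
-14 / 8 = -7 / 4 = -1.75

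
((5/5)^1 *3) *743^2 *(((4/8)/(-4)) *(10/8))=-8280735/32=-258772.97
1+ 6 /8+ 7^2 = 203 /4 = 50.75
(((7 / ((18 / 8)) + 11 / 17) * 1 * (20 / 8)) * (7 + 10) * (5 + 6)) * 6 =31625 / 3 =10541.67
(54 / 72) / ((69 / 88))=22 / 23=0.96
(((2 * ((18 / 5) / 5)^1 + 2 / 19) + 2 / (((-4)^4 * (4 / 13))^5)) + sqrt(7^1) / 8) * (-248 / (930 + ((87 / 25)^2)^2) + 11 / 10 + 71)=134.83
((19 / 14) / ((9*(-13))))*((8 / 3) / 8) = -0.00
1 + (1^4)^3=2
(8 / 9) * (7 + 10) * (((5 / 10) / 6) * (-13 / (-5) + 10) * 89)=21182 / 15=1412.13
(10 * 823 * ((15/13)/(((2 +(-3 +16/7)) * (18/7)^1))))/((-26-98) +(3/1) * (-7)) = -201635/10179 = -19.81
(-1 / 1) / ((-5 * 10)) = 1 / 50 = 0.02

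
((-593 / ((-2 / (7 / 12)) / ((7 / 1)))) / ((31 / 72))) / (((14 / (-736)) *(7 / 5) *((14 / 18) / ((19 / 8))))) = -69968070 / 217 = -322433.50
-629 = -629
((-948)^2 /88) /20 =56169 /110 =510.63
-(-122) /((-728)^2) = 61 /264992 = 0.00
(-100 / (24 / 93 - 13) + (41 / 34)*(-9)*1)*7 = -56497 / 2686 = -21.03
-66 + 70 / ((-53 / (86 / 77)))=-39338 / 583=-67.48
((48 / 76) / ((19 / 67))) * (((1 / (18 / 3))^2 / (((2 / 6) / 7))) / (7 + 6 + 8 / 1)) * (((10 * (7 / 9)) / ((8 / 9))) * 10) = 5.41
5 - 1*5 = 0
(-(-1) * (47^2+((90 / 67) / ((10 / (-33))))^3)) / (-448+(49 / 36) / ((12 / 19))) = -275696954208 / 57928457615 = -4.76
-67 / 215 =-0.31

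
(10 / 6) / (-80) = -1 / 48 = -0.02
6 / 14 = 3 / 7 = 0.43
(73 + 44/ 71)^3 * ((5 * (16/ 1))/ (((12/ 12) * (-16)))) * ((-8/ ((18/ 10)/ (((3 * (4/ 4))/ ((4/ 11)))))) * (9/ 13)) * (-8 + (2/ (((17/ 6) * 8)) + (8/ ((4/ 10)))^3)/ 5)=6377320497213495885/ 79098331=80625222006.44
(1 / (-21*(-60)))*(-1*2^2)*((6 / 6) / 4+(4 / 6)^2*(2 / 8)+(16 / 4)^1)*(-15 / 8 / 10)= 0.00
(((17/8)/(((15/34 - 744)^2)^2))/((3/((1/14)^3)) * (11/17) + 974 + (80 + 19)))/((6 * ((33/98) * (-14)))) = -168962983/4399599478372074633507147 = -0.00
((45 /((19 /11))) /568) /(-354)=-165 /1273456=-0.00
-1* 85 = -85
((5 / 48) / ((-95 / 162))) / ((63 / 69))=-207 / 1064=-0.19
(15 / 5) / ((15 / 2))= 2 / 5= 0.40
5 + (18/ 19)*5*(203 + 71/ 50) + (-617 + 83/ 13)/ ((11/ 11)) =447922/ 1235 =362.69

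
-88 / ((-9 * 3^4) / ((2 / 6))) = 88 / 2187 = 0.04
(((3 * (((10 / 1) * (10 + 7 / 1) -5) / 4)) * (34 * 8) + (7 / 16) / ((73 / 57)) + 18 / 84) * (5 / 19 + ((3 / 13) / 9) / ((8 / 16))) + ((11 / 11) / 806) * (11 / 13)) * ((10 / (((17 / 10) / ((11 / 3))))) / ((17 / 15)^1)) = 201429.88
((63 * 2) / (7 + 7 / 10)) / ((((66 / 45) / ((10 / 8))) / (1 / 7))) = 3375 / 1694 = 1.99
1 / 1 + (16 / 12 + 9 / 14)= 125 / 42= 2.98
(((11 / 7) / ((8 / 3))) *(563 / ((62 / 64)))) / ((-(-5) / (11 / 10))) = 408738 / 5425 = 75.34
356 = 356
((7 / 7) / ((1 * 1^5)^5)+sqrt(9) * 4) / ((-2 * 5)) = -13 / 10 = -1.30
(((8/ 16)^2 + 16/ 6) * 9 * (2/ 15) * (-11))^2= 5929/ 4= 1482.25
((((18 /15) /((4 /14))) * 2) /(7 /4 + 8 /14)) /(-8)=-147 /325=-0.45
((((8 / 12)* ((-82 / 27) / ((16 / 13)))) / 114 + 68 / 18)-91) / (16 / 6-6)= 3222173 / 123120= 26.17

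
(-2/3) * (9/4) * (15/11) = -45/22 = -2.05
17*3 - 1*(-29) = 80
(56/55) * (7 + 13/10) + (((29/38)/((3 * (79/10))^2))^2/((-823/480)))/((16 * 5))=726131520659567564/85923480421421775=8.45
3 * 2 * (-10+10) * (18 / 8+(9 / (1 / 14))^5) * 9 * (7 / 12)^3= 0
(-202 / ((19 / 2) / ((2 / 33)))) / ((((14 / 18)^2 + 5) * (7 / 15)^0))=-10908 / 47443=-0.23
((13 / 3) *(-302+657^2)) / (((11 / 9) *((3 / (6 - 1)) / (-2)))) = -56075110 / 11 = -5097737.27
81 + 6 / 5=411 / 5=82.20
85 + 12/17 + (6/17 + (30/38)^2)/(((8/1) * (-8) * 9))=85.70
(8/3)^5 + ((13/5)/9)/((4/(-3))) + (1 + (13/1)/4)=337481/2430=138.88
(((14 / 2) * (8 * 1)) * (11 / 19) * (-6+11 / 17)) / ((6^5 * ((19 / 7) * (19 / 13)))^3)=-5280271997 / 893105773356104257536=-0.00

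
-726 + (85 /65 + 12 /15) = -47053 /65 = -723.89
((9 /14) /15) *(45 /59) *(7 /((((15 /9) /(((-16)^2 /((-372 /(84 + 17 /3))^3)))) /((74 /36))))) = -720209033 /711855945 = -1.01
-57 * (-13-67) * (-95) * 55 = -23826000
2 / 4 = 1 / 2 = 0.50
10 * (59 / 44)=295 / 22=13.41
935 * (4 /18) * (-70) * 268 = -35081200 /9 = -3897911.11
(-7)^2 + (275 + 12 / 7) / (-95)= 30648 / 665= 46.09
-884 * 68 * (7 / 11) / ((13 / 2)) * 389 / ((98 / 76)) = -136703936 / 77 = -1775375.79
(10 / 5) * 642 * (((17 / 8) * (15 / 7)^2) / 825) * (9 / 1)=147339 / 1078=136.68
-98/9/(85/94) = -9212/765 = -12.04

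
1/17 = 0.06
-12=-12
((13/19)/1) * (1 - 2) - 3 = -70/19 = -3.68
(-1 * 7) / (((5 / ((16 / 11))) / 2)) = -224 / 55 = -4.07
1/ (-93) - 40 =-3721/ 93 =-40.01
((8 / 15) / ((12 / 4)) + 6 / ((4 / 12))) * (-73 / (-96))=29857 / 2160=13.82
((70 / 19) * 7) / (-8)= -245 / 76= -3.22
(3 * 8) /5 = 24 /5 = 4.80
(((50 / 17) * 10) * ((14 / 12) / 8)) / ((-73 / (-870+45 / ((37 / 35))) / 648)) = 31503.77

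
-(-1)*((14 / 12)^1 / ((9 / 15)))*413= 14455 / 18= 803.06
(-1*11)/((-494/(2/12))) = 11/2964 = 0.00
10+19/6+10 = 139/6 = 23.17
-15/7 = -2.14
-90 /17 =-5.29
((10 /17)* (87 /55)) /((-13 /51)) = -522 /143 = -3.65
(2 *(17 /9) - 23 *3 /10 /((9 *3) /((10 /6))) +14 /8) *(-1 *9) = -551 /12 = -45.92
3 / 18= 1 / 6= 0.17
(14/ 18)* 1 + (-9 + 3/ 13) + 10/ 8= -3155/ 468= -6.74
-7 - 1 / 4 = -29 / 4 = -7.25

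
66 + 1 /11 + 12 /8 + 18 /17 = 25675 /374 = 68.65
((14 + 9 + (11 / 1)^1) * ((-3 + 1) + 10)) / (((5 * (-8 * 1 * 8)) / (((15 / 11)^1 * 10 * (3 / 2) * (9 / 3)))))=-2295 / 44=-52.16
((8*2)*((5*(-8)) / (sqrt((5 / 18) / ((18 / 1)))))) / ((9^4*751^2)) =-256*sqrt(5) / 411156729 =-0.00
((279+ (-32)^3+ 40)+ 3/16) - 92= -520653/16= -32540.81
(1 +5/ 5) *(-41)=-82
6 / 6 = 1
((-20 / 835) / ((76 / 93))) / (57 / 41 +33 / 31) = -39401 / 3299920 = -0.01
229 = 229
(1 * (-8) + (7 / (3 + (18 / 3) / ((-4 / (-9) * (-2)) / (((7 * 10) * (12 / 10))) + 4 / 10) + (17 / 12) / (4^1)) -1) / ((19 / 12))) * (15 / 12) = -590035 / 56221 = -10.49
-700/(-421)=1.66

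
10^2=100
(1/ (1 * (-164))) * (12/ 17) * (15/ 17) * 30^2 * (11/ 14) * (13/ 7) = -2895750/ 580601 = -4.99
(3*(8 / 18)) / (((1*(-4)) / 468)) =-156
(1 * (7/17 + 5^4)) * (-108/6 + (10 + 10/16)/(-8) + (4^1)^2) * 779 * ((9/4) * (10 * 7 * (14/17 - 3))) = 2570125436865/4624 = 555822975.10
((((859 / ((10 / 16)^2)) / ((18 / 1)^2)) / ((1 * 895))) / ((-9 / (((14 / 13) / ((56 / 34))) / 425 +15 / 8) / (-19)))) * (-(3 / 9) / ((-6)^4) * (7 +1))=-79630159 / 1288190840625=-0.00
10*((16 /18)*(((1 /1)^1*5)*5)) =2000 /9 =222.22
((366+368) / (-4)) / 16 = -11.47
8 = 8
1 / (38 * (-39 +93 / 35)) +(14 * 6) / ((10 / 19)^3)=3481130177 / 6042000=576.16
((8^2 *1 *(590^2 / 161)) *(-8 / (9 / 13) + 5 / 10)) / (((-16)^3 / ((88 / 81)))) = 190497725 / 469476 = 405.77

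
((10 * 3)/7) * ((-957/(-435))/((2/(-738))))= -24354/7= -3479.14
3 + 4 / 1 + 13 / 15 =118 / 15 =7.87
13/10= 1.30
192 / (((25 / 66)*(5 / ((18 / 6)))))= 38016 / 125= 304.13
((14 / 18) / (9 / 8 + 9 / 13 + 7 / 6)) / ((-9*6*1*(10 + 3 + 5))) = -26 / 96957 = -0.00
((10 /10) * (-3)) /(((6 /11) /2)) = -11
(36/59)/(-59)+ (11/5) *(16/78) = 299308/678795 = 0.44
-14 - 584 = -598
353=353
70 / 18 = 35 / 9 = 3.89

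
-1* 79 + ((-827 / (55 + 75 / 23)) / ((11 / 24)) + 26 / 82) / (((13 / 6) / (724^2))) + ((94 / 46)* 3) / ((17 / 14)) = -5695196693581931 / 767965055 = -7415958.13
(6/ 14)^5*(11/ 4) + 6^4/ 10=43577109/ 336140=129.64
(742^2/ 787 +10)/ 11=558434/ 8657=64.51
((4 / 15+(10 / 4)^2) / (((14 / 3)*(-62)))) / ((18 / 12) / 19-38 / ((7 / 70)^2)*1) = 7429 / 1253365960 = 0.00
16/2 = 8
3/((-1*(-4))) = 3/4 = 0.75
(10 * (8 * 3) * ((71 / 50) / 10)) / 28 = 213 / 175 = 1.22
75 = 75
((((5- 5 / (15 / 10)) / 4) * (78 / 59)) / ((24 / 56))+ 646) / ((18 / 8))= 458278 / 1593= 287.68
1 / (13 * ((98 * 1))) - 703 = -895621 / 1274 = -703.00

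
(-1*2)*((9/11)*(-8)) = 144/11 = 13.09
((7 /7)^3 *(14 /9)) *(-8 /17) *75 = -2800 /51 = -54.90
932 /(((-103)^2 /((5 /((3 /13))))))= 60580 /31827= 1.90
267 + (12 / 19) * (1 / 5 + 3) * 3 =25941 / 95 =273.06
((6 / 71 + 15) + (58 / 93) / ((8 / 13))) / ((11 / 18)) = 1275537 / 48422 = 26.34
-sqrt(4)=-2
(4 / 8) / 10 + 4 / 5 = 17 / 20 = 0.85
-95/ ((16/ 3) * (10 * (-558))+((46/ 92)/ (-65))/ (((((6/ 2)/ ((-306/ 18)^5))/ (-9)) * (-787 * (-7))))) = 68036150/ 21317478771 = 0.00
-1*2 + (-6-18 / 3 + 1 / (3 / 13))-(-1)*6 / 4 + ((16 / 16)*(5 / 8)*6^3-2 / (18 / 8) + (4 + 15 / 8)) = 131.82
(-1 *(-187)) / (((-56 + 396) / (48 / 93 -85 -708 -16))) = -275693 / 620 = -444.67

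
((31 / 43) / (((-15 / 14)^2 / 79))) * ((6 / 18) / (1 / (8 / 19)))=3840032 / 551475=6.96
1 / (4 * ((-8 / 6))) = -3 / 16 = -0.19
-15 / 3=-5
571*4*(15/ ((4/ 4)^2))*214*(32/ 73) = 234612480/ 73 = 3213869.59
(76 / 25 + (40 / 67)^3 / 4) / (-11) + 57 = 4691202037 / 82709825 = 56.72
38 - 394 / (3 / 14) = -1800.67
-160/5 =-32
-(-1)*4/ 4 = 1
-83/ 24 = -3.46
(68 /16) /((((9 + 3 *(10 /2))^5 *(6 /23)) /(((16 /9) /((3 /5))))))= 0.00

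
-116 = -116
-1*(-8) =8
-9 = -9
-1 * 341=-341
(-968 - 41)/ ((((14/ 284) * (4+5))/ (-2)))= 286556/ 63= 4548.51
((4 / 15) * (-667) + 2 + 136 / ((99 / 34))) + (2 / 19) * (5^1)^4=-595996 / 9405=-63.37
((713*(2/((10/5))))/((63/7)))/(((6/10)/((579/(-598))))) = -29915/234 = -127.84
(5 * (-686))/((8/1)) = -1715/4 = -428.75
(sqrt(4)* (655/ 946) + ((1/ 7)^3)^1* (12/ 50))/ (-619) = -5619463/ 2510648525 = -0.00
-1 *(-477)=477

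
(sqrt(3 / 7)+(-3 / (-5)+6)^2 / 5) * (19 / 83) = 19 * sqrt(21) / 581+20691 / 10375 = 2.14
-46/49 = -0.94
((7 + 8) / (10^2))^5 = 243 / 3200000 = 0.00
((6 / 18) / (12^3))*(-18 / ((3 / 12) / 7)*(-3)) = 7 / 24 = 0.29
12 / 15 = 4 / 5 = 0.80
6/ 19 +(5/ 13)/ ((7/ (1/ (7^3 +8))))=191741/ 606879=0.32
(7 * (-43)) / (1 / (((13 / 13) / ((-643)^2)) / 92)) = -301 / 38037308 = -0.00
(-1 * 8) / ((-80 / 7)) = 7 / 10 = 0.70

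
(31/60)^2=0.27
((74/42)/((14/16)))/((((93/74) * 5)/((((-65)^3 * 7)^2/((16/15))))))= 103248461265625/93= 1110198508232.53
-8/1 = -8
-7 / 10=-0.70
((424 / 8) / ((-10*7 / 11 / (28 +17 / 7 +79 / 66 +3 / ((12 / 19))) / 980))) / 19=-93757 / 6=-15626.17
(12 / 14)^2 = 36 / 49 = 0.73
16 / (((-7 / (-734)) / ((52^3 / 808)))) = 206412544 / 707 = 291955.51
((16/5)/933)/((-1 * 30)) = -8/69975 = -0.00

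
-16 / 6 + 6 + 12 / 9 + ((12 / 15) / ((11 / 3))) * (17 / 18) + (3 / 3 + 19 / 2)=1691 / 110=15.37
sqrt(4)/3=2/3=0.67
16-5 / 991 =15851 / 991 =15.99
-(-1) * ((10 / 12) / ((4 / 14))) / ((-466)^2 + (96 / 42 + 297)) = 245 / 18266244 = 0.00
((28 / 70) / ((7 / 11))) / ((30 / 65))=1.36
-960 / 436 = -240 / 109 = -2.20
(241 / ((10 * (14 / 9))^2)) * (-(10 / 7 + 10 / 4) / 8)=-214731 / 439040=-0.49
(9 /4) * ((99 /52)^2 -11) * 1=-179487 /10816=-16.59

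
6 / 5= 1.20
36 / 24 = 1.50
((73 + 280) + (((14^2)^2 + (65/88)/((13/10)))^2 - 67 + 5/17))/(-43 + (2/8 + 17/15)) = -728589234039135/20545316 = -35462546.99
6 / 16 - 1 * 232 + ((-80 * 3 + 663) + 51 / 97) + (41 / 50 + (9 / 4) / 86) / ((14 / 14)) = 80394747 / 417100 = 192.75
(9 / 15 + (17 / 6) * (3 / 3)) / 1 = 103 / 30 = 3.43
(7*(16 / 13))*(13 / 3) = 112 / 3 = 37.33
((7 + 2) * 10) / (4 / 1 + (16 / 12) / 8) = 108 / 5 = 21.60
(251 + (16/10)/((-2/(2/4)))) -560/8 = 903/5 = 180.60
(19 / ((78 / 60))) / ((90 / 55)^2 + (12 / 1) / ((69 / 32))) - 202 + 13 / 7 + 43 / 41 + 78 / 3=-1466321617 / 8558914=-171.32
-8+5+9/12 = -9/4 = -2.25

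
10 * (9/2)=45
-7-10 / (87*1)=-619 / 87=-7.11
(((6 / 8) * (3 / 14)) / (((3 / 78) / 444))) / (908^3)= 12987 / 5240293184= 0.00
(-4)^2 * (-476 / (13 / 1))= -7616 / 13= -585.85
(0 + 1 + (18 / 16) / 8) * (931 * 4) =4247.69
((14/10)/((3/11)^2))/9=847/405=2.09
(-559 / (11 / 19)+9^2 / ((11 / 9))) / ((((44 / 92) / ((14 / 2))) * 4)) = -398153 / 121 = -3290.52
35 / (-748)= -35 / 748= -0.05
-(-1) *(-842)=-842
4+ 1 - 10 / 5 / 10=24 / 5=4.80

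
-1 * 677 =-677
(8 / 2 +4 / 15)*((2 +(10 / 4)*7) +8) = 352 / 3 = 117.33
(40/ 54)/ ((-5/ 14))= -56/ 27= -2.07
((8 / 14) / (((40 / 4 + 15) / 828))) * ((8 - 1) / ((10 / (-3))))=-4968 / 125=-39.74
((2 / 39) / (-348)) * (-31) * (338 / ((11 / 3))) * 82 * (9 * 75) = 7435350 / 319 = 23308.31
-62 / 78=-31 / 39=-0.79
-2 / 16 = -1 / 8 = -0.12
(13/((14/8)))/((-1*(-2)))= 26/7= 3.71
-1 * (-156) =156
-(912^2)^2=-691798081536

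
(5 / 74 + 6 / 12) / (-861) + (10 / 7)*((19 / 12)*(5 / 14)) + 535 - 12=467233895 / 891996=523.81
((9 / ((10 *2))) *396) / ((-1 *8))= -891 / 40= -22.28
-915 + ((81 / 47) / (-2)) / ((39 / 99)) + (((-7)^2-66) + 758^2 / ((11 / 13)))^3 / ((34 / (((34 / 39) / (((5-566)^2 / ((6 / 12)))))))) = 362674264165667469354 / 28438224529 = 12753055796.29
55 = 55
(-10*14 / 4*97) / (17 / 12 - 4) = 40740 / 31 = 1314.19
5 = 5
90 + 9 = 99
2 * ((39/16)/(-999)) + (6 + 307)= 833819/2664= 313.00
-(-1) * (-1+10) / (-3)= -3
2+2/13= 28/13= 2.15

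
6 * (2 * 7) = 84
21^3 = 9261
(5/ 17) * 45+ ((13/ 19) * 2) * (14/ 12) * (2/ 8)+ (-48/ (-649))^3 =14446655455895/ 1059541224324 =13.63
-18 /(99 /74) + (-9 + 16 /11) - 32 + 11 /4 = -50.25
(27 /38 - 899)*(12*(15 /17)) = -3072150 /323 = -9511.30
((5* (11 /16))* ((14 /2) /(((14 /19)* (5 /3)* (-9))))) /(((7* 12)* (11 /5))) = -95 /8064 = -0.01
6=6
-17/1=-17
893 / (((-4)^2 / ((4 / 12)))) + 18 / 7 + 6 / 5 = 37591 / 1680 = 22.38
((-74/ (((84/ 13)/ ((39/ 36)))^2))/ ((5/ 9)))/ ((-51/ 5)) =1056757/ 2878848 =0.37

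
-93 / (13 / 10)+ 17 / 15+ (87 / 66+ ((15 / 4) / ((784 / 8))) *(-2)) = -29077709 / 420420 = -69.16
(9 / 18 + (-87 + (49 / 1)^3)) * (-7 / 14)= -58781.25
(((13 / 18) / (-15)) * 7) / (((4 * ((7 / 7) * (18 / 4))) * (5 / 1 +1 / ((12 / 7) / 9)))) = -0.00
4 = 4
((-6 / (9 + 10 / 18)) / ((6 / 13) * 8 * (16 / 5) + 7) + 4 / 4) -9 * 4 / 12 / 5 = 96403 / 262945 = 0.37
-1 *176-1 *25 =-201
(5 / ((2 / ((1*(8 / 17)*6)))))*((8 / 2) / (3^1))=160 / 17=9.41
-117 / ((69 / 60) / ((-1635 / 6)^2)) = -173759625 / 23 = -7554766.30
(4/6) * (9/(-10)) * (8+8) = -48/5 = -9.60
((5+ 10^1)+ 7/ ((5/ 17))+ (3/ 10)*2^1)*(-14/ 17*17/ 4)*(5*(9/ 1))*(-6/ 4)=37233/ 4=9308.25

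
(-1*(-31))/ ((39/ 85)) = 2635/ 39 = 67.56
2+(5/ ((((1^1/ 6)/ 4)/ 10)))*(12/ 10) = 1442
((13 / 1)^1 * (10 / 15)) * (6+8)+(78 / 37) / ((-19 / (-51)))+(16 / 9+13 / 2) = 1711703 / 12654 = 135.27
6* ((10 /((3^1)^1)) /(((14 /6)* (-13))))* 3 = -180 /91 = -1.98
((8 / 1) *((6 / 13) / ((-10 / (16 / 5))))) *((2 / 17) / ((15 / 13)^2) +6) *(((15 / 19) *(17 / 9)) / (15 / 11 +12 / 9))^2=-6131637248 / 2787993975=-2.20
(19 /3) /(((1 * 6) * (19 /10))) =5 /9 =0.56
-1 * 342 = -342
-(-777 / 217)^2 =-12321 / 961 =-12.82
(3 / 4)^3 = 27 / 64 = 0.42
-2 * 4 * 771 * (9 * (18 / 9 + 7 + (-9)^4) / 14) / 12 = -15196410 / 7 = -2170915.71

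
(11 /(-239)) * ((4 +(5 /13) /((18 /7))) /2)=-10681 /111852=-0.10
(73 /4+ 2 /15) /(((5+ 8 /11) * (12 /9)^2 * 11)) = 0.16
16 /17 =0.94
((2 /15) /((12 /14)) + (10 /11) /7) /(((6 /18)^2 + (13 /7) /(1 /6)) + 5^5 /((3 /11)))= 989 /39742120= 0.00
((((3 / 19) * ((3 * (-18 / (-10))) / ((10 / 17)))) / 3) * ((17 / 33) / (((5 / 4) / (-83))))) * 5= -82.63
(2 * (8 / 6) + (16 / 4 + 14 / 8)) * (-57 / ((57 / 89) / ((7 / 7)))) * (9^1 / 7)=-26967 / 28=-963.11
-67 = -67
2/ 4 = 1/ 2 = 0.50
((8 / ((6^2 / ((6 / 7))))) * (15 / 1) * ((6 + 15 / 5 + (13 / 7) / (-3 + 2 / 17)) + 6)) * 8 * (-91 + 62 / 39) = -2747198080 / 93639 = -29338.18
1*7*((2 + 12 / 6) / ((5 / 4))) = 112 / 5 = 22.40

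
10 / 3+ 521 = 1573 / 3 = 524.33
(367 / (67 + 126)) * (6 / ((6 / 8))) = 2936 / 193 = 15.21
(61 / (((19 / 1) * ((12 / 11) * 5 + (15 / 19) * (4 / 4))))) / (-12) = -0.04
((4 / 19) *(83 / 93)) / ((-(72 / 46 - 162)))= 3818 / 3260115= 0.00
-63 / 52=-1.21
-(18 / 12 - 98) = 193 / 2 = 96.50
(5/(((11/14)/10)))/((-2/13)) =-4550/11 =-413.64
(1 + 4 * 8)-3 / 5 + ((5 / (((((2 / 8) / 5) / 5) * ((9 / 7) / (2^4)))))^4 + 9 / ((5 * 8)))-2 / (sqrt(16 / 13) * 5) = 78675968000001712421 / 52488-sqrt(13) / 10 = 1498932479804940.05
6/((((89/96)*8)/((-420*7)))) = -211680/89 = -2378.43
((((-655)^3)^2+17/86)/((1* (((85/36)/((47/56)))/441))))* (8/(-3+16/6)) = -1085871459266926477780698/3655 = -297092054518994932361.34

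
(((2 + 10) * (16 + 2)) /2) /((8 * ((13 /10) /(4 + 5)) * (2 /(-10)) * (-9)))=675 /13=51.92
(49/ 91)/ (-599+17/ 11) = -0.00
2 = 2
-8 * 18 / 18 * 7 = -56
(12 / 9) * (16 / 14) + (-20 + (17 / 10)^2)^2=294.28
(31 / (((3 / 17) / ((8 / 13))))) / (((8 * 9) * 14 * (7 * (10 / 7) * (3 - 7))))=-527 / 196560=-0.00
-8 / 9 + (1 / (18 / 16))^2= -8 / 81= -0.10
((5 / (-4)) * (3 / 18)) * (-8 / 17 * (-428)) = -2140 / 51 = -41.96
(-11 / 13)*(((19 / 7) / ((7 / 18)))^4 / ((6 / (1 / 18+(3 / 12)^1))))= -7663656726 / 74942413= -102.26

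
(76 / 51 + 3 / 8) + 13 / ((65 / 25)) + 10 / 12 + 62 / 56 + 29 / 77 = 96157 / 10472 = 9.18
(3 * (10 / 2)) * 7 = 105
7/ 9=0.78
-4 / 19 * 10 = -40 / 19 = -2.11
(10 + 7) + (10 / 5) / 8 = 69 / 4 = 17.25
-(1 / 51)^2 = -1 / 2601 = -0.00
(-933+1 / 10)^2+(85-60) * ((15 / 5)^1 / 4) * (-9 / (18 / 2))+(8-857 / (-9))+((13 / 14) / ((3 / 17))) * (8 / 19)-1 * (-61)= 52096438351 / 59850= 870450.10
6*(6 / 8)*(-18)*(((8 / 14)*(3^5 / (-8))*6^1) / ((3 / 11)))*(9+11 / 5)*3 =5196312 / 5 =1039262.40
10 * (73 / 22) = 365 / 11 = 33.18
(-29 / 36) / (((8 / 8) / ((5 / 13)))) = -145 / 468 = -0.31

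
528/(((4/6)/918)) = 727056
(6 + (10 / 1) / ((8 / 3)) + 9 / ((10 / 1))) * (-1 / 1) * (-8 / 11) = 426 / 55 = 7.75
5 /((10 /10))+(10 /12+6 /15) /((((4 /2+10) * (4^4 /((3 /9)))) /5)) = 276517 /55296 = 5.00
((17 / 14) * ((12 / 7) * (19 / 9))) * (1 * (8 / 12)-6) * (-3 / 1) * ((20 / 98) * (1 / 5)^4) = 20672 / 900375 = 0.02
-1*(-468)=468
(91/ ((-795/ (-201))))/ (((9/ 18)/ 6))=73164/ 265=276.09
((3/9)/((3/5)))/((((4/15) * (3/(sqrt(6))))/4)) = 25 * sqrt(6)/9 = 6.80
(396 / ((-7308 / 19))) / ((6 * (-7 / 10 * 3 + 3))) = -1045 / 5481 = -0.19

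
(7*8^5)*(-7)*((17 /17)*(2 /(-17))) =3211264 /17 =188897.88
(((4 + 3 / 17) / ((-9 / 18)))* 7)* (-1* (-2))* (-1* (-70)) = -139160 / 17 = -8185.88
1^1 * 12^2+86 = 230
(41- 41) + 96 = 96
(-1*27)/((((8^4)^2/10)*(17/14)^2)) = -6615/606076928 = -0.00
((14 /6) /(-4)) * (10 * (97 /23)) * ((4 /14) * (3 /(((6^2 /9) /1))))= -485 /92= -5.27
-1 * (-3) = 3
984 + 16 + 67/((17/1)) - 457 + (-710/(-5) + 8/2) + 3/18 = 70697/102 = 693.11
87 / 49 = 1.78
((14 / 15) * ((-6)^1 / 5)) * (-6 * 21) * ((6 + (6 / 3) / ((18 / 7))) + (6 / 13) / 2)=989.05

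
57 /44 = 1.30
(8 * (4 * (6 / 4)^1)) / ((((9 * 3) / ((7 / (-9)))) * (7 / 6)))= -32 / 27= -1.19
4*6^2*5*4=2880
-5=-5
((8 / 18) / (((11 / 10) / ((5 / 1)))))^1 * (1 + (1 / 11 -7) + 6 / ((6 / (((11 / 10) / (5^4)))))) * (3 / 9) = -1624516 / 408375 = -3.98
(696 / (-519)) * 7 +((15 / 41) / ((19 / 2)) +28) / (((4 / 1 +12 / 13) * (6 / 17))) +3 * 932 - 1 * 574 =57669480769 / 25875264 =2228.75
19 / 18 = 1.06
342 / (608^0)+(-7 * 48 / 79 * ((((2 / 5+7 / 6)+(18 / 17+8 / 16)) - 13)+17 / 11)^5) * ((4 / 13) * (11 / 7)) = 447322865566833389661002 / 5404068329987559375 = 82775.21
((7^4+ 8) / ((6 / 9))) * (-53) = -383031 / 2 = -191515.50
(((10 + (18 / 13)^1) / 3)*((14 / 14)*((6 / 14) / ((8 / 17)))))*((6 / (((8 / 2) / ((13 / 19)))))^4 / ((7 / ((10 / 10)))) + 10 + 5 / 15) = 288971931215 / 7969389792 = 36.26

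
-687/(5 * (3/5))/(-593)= 0.39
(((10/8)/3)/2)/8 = 5/192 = 0.03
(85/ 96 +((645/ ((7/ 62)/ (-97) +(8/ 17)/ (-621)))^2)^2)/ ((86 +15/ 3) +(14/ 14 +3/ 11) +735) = 593948176981612697450347898586010807825945867/ 38720286978772708570235520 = 15339456995947055389.28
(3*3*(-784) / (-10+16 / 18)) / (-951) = -10584 / 12997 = -0.81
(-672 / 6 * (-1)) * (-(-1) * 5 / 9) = 560 / 9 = 62.22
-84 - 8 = -92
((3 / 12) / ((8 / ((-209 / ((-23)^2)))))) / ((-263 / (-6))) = -627 / 2226032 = -0.00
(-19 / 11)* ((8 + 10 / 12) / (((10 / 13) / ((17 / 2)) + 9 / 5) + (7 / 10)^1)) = -222547 / 37785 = -5.89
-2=-2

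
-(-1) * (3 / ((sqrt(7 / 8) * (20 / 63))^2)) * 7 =238.14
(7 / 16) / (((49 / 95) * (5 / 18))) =171 / 56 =3.05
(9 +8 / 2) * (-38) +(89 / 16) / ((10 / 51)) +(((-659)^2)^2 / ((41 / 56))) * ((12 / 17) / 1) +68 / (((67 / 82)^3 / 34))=6098953626424095336369 / 33541089760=181835285319.13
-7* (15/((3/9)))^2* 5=-70875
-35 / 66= -0.53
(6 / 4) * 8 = 12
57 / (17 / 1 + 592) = 19 / 203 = 0.09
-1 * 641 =-641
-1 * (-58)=58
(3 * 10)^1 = 30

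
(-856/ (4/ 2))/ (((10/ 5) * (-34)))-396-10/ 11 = -73045/ 187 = -390.61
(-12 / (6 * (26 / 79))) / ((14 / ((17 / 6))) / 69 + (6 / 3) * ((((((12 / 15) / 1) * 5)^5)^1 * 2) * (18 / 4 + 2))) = -30889 / 135330156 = -0.00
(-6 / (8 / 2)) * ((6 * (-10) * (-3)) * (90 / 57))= -8100 / 19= -426.32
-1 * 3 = -3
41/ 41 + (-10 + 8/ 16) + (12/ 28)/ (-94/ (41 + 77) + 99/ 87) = -29615/ 4088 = -7.24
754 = 754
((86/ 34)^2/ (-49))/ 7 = -1849/ 99127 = -0.02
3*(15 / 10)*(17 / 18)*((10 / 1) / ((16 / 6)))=255 / 16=15.94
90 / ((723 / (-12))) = -360 / 241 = -1.49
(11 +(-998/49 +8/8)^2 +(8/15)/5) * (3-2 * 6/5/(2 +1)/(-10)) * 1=764996188/643125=1189.50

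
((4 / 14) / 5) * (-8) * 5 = -16 / 7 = -2.29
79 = 79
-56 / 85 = -0.66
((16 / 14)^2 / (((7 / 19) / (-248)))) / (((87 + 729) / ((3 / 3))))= -18848 / 17493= -1.08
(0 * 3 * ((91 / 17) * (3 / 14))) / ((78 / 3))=0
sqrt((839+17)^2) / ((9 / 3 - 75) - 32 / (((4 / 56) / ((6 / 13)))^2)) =-18083 / 29745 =-0.61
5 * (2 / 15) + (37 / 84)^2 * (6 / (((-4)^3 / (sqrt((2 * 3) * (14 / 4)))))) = 2 / 3 - 1369 * sqrt(21) / 75264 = 0.58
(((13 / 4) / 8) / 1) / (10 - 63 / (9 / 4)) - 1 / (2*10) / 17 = -0.03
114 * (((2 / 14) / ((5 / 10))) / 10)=114 / 35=3.26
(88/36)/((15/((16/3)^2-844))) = -32296/243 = -132.91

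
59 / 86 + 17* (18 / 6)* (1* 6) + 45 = 30245 / 86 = 351.69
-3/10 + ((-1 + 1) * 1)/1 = -0.30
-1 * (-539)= 539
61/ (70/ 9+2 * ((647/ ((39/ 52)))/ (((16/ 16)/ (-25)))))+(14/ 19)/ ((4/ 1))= 674012/ 3687235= 0.18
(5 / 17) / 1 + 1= 22 / 17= 1.29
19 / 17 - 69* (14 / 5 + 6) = -51517 / 85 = -606.08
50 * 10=500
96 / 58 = 48 / 29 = 1.66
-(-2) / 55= 2 / 55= 0.04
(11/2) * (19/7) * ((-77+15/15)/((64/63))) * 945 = -33773355/32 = -1055417.34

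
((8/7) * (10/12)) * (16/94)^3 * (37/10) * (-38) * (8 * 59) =-679559168/2180283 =-311.68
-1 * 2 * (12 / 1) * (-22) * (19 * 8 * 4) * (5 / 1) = 1605120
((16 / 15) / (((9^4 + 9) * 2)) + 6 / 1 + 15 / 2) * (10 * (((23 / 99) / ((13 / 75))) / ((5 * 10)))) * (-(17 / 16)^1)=-40015331 / 10406880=-3.85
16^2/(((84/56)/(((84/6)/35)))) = 1024/15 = 68.27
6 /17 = 0.35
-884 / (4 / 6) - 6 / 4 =-2655 / 2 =-1327.50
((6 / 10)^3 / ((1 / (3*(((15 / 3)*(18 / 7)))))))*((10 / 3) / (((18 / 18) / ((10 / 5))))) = 1944 / 35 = 55.54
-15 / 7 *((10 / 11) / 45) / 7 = -10 / 1617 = -0.01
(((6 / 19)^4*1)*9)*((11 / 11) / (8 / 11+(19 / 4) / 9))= 4618944 / 64769537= 0.07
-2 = -2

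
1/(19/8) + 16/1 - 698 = -12950/19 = -681.58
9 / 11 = 0.82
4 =4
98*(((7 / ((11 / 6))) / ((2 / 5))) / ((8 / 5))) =25725 / 44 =584.66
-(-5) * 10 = 50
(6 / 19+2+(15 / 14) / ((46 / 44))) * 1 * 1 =10219 / 3059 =3.34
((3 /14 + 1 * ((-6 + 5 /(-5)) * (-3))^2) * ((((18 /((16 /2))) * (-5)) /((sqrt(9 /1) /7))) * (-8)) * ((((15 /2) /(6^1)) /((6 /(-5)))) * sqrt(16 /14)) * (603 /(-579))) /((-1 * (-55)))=31039425 * sqrt(14) /59444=1953.75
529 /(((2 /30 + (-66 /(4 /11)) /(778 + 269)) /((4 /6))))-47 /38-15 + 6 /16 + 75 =-551207127 /169784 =-3246.52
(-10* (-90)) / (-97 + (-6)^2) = -900 / 61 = -14.75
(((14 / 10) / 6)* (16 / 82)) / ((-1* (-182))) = 2 / 7995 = 0.00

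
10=10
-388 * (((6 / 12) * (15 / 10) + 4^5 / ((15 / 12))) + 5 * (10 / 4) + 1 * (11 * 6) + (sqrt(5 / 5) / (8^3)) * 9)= -223107469 / 640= -348605.42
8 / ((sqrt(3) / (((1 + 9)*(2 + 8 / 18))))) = 1760*sqrt(3) / 27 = 112.90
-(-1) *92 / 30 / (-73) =-46 / 1095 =-0.04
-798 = -798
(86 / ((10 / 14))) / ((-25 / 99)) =-59598 / 125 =-476.78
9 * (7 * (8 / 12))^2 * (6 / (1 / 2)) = 2352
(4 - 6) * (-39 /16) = 39 /8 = 4.88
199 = 199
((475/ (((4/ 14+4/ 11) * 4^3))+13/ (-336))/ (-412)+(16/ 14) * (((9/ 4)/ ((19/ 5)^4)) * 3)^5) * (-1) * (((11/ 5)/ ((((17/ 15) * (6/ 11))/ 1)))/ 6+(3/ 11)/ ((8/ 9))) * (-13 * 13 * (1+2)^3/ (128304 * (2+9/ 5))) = -561170594412466491829707310889131235/ 2409812987417612379331689214033107812352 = -0.00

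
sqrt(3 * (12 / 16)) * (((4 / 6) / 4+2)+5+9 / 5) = 269 / 20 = 13.45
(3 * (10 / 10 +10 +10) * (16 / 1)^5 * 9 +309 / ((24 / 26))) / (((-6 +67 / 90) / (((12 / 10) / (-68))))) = 1996351.08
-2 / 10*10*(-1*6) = 12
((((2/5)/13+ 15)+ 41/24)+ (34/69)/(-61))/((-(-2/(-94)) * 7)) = -112.34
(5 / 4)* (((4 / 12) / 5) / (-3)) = -1 / 36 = -0.03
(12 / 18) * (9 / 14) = 3 / 7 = 0.43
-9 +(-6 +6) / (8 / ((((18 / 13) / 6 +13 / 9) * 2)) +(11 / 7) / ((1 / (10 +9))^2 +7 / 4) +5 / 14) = -9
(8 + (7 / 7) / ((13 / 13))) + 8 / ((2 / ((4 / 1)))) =25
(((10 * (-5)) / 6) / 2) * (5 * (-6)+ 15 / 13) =3125 / 26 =120.19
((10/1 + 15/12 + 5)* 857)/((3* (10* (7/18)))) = 33423/28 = 1193.68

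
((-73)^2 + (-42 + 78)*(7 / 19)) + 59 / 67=6801822 / 1273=5343.14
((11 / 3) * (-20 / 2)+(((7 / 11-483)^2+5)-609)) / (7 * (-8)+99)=5396.14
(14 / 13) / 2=7 / 13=0.54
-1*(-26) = 26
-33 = -33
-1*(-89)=89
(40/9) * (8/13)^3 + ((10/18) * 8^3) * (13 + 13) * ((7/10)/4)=1295.26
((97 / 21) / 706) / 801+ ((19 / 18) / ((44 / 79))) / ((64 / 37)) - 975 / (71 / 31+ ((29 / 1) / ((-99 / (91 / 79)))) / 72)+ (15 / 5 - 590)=-1350951600199894364533 / 1334297676767666688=-1012.48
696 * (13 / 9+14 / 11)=62408 / 33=1891.15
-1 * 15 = -15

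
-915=-915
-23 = -23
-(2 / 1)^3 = -8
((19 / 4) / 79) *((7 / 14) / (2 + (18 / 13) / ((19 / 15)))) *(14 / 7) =4693 / 241424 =0.02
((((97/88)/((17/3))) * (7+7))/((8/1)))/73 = 0.00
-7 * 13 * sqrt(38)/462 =-13 * sqrt(38)/66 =-1.21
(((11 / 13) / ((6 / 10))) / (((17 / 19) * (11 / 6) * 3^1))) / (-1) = -190 / 663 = -0.29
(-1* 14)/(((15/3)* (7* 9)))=-2/45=-0.04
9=9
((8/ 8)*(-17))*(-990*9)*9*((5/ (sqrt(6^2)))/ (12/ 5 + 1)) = 334125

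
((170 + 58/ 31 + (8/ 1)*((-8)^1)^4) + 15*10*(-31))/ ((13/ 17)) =14908762/ 403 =36994.45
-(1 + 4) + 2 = -3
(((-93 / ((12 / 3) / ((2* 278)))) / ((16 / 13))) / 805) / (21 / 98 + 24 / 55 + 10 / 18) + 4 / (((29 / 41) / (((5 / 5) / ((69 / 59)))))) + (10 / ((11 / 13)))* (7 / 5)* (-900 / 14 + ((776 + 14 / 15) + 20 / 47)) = 313762582573373 / 26607777240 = 11792.14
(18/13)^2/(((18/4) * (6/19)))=228/169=1.35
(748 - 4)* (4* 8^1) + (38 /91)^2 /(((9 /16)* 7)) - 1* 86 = 12375861670 /521703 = 23722.04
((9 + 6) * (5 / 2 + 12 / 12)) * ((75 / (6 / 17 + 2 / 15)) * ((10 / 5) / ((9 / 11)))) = 2454375 / 124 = 19793.35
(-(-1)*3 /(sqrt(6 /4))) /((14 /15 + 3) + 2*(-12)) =-15*sqrt(6) /301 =-0.12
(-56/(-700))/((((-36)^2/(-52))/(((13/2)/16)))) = -169/129600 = -0.00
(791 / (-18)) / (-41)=791 / 738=1.07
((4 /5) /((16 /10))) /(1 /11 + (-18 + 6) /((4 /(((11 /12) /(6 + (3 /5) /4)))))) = -1.40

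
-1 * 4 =-4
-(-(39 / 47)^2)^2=-2313441 / 4879681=-0.47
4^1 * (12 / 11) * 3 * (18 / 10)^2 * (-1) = -42.41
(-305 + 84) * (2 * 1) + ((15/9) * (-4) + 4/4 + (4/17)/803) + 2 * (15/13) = -237104063/532389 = -445.36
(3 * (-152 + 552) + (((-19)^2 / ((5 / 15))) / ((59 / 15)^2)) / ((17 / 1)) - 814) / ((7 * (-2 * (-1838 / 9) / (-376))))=-19530753462 / 380685641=-51.30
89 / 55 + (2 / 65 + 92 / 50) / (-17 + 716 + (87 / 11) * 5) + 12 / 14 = 125939039 / 50825775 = 2.48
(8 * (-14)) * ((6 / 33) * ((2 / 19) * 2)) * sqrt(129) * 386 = -18795.07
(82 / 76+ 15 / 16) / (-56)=-613 / 17024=-0.04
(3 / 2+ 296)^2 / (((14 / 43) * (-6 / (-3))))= 2174725 / 16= 135920.31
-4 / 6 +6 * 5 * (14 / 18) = 68 / 3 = 22.67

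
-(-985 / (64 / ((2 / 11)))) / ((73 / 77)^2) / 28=75845 / 682112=0.11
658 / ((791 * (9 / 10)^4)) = 940000 / 741393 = 1.27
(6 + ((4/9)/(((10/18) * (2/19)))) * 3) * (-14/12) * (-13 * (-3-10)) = -28392/5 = -5678.40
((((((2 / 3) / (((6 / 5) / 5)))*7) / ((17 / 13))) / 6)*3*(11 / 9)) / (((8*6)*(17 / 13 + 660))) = 325325 / 1136454624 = 0.00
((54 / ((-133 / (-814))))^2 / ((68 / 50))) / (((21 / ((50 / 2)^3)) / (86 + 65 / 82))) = 447622680810937500 / 86304631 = 5186543011.94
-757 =-757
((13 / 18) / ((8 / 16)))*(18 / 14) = 13 / 7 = 1.86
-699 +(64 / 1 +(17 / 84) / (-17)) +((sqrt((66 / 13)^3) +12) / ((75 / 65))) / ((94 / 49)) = -12428119 / 19740 +539 * sqrt(858) / 3055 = -624.42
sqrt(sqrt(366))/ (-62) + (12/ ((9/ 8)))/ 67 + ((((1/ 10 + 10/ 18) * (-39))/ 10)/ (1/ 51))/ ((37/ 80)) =-10477436/ 37185 - 366^(1/ 4)/ 62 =-281.84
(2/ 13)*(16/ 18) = 16/ 117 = 0.14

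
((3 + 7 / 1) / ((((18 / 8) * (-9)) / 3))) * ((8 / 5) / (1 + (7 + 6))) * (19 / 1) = -608 / 189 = -3.22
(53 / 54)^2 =2809 / 2916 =0.96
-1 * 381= -381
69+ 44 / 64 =1115 / 16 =69.69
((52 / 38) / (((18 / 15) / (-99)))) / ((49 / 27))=-57915 / 931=-62.21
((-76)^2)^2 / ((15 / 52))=1734833152 / 15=115655543.47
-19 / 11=-1.73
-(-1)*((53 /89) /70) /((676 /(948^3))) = 5644310472 /526435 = 10721.76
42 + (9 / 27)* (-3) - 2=39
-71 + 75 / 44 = -3049 / 44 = -69.30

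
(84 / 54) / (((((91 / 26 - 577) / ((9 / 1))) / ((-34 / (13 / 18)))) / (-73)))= -1250928 / 14911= -83.89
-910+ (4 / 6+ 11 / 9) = -8173 / 9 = -908.11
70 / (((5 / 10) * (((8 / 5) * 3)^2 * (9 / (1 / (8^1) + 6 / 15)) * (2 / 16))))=1225 / 432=2.84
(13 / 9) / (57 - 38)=13 / 171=0.08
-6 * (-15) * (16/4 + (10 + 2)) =1440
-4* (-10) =40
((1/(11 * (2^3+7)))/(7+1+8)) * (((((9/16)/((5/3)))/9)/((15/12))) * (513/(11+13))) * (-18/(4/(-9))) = 13851/1408000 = 0.01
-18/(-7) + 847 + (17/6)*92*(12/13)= 99207/91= 1090.19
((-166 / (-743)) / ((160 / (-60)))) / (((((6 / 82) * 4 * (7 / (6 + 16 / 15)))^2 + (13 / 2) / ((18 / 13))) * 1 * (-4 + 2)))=10581842889 / 1207069479886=0.01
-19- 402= -421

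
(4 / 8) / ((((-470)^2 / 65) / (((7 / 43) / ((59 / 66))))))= 3003 / 112084660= 0.00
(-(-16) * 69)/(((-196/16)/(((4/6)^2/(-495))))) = 5888/72765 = 0.08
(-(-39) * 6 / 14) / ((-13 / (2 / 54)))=-0.05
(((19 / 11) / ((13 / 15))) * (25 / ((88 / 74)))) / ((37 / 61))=434625 / 6292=69.08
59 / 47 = 1.26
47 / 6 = 7.83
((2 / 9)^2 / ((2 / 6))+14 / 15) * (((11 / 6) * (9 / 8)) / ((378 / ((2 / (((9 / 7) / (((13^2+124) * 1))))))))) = 235279 / 87480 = 2.69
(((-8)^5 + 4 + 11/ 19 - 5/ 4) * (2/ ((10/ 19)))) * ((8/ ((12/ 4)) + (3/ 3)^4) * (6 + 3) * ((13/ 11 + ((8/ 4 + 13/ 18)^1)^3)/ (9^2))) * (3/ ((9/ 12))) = -682269098965/ 157464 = -4332857.66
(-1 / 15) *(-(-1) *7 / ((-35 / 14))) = 14 / 75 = 0.19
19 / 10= 1.90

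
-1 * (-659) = 659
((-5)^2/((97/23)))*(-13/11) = -7475/1067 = -7.01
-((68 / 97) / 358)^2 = -0.00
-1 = -1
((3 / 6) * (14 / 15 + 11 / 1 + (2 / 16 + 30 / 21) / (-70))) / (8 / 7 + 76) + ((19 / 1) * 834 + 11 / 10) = 5750623663 / 362880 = 15847.18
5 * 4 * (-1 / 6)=-10 / 3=-3.33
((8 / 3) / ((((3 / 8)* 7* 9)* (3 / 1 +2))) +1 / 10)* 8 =556 / 567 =0.98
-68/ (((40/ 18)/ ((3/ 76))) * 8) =-459/ 3040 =-0.15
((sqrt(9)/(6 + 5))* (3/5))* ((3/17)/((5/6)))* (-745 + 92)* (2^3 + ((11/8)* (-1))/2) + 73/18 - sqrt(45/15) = -54331229/336600 - sqrt(3) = -163.14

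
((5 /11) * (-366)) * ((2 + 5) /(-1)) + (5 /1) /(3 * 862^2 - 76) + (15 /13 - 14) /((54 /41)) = 9938583897289 /8606385216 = 1154.79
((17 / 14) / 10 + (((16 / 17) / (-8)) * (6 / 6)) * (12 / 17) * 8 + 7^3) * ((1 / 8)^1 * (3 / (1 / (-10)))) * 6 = -124702317 / 16184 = -7705.28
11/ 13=0.85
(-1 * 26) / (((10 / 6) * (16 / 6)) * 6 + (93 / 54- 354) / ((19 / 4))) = 2223 / 4061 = 0.55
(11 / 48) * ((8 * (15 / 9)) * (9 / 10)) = 11 / 4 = 2.75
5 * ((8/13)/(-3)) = -40/39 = -1.03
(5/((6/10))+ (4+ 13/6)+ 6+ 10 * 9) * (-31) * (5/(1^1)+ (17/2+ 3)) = -226083/4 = -56520.75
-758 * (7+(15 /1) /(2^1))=-10991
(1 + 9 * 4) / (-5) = -37 / 5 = -7.40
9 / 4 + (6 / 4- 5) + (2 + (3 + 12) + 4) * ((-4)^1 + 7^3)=28471 / 4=7117.75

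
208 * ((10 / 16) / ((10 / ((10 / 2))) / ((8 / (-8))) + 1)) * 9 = -1170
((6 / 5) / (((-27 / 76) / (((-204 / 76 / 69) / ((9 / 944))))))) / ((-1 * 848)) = -8024 / 493695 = -0.02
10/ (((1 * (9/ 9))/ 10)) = 100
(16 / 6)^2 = 64 / 9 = 7.11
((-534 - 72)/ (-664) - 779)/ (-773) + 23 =24.01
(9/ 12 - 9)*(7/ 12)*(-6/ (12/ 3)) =231/ 32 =7.22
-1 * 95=-95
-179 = -179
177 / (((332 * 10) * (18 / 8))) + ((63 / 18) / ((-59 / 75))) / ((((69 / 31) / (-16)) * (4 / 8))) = 216212063 / 3378930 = 63.99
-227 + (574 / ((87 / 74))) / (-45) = -931181 / 3915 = -237.85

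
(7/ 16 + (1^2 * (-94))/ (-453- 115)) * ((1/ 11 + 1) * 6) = 6165/ 1562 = 3.95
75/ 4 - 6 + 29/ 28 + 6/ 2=235/ 14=16.79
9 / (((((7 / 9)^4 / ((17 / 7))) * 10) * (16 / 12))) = 3011499 / 672280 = 4.48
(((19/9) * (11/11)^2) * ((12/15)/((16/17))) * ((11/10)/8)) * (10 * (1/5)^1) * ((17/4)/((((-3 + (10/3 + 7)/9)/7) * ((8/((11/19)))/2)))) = -734349/640000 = -1.15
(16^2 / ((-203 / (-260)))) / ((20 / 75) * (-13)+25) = 998400 / 65569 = 15.23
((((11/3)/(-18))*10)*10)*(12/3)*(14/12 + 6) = -47300/81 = -583.95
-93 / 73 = -1.27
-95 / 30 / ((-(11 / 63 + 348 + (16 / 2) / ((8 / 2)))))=399 / 44122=0.01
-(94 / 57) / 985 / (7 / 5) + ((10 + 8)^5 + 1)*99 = 14704053418499 / 78603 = 187067331.00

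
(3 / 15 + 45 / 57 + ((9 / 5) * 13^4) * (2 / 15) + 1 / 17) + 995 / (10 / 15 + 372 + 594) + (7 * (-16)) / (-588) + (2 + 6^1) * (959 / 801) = 36063313088881 / 5252076900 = 6866.49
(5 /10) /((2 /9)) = 9 /4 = 2.25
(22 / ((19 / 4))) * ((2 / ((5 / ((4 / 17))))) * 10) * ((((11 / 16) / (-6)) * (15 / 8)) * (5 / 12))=-0.39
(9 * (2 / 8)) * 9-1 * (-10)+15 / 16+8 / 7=32.33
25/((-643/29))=-725/643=-1.13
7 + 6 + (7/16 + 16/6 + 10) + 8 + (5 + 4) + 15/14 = 14843/336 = 44.18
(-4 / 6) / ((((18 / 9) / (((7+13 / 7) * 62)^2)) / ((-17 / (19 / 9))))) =753593136 / 931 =809444.83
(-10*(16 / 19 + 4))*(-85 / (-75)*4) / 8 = -1564 / 57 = -27.44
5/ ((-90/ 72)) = -4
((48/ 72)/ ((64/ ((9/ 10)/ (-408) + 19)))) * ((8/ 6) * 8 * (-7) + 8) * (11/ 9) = -16.12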